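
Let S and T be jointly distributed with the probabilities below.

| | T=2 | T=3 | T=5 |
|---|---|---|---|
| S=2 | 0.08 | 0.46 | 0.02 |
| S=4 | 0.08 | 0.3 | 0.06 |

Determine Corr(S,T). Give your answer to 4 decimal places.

0.1163

E[S] = 2.88,  E[T] = 3
E[ST] = 8.72
cov(S,T) = E[ST] − E[S]E[T] = 8.72 − (2.88)(3) = 0.08
Var(S) = 0.9856,  Var(T) = 0.48
ρ = 0.08 / √(0.9856·0.48) ≈ 0.1163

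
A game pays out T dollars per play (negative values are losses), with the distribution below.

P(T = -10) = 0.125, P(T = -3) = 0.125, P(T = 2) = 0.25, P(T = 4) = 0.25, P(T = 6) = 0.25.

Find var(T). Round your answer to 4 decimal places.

E[T] = (-10)(0.125) + (-3)(0.125) + (2)(0.25) + (4)(0.25) + (6)(0.25) = 1.375
E[T²] = (-10)²(0.125) + (-3)²(0.125) + (2)²(0.25) + (4)²(0.25) + (6)²(0.25) = 27.625
var(T) = E[T²] − (E[T])² = 27.625 − (1.375)² = 25.734375

25.7344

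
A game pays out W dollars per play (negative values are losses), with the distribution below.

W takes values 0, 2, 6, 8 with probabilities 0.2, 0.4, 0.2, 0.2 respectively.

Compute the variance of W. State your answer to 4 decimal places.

E[W] = (0)(0.2) + (2)(0.4) + (6)(0.2) + (8)(0.2) = 3.6
E[W²] = (0)²(0.2) + (2)²(0.4) + (6)²(0.2) + (8)²(0.2) = 21.6
V(W) = E[W²] − (E[W])² = 21.6 − (3.6)² = 8.64

8.6400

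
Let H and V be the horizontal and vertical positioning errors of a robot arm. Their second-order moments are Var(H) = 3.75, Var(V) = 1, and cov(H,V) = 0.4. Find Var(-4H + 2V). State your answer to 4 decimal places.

Var(-4H + 2V) = (-4)²·Var(H) + (2)²·Var(V) + 2·(-4)·(2)·cov(H,V)
= 16·3.75 + 4·1 + -16·0.4 = 57.6

57.6000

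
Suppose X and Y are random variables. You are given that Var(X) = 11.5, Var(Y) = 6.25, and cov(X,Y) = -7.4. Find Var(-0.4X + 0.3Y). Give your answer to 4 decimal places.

Var(-0.4X + 0.3Y) = (-0.4)²·Var(X) + (0.3)²·Var(Y) + 2·(-0.4)·(0.3)·cov(X,Y)
= 0.16·11.5 + 0.09·6.25 + -0.24·-7.4 = 4.1785

4.1785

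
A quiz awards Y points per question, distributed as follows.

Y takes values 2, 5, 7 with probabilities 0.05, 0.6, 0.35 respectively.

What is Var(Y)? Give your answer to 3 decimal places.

1.548

E[Y] = (2)(0.05) + (5)(0.6) + (7)(0.35) = 5.55
E[Y²] = (2)²(0.05) + (5)²(0.6) + (7)²(0.35) = 32.35
Var(Y) = E[Y²] − (E[Y])² = 32.35 − (5.55)² = 1.5475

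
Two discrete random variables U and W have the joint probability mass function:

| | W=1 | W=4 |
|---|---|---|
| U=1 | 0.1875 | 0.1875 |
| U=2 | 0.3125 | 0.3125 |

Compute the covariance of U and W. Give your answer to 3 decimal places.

E[U] = 1.625,  E[W] = 2.5
E[UW] = 4.0625
Cov(U,W) = E[UW] − E[U]E[W] = 4.0625 − (1.625)(2.5) = 0

0.000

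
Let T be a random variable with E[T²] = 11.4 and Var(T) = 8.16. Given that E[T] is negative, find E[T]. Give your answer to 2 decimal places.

-1.80

(E[T])² = E[T²] − Var(T) = 11.4 − 8.16 = 3.24
E[T] = −√3.24 = -1.8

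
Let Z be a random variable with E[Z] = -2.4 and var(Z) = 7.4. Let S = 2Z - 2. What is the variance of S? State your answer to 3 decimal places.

29.600

var(2Z - 2) = (2)²·var(Z) = 4·7.4 = 29.6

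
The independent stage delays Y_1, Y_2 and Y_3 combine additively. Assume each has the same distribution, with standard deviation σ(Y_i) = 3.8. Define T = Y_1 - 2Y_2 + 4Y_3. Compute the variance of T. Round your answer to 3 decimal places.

303.240

Var(Y_i) = (3.8)² = 14.44
By independence, Var(T) = (1)²Var(Y_1) + (-2)²Var(Y_2) + (4)²Var(Y_3)
= (1)²·14.44 + (-2)²·14.44 + (4)²·14.44 = 303.24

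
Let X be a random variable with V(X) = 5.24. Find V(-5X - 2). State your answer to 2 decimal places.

V(-5X - 2) = (-5)²·V(X) = 25·5.24 = 131

131.00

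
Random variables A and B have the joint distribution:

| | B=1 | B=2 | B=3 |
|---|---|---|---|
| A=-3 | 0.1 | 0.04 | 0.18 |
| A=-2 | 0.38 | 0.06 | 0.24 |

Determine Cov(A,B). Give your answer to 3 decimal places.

E[A] = -2.32,  E[B] = 1.94
E[AB] = -4.6
Cov(A,B) = E[AB] − E[A]E[B] = -4.6 − (-2.32)(1.94) = -0.0992

-0.099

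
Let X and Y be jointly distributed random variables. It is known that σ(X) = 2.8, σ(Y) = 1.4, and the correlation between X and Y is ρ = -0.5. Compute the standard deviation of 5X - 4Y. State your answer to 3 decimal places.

Var(X) = (2.8)² = 7.84;  Var(Y) = (1.4)² = 1.96
Cov(X,Y) = ρ·σ(X)·σ(Y) = -0.5·2.8·1.4 = -1.96
Var(5X - 4Y) = (5)²·Var(X) + (-4)²·Var(Y) + 2·(5)·(-4)·Cov(X,Y)
= 25·7.84 + 16·1.96 + -40·-1.96 = 305.76
σ(5X - 4Y) = √305.76 ≈ 17.486

17.486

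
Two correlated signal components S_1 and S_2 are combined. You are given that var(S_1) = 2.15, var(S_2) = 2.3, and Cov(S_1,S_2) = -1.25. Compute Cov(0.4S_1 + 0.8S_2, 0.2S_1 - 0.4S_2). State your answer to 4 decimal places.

Cov(0.4S_1 + 0.8S_2, 0.2S_1 - 0.4S_2) = (0.4)(0.2)var(S_1) + (0.8)(-0.4)var(S_2) + [(0.4)(-0.4) + (0.8)(0.2)]Cov(S_1,S_2)
= 0.08·2.15 + -0.32·2.3 + 0·-1.25 = -0.564

-0.5640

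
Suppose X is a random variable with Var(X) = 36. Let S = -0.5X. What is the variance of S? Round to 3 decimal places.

Var(-0.5X) = (-0.5)²·Var(X) = 0.25·36 = 9

9.000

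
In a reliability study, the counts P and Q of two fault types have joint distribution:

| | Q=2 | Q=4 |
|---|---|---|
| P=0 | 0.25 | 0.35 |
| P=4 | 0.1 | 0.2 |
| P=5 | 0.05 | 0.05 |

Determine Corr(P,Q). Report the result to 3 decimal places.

E[P] = 1.7,  E[Q] = 3.2
E[PQ] = 5.5
Cov(P,Q) = E[PQ] − E[P]E[Q] = 5.5 − (1.7)(3.2) = 0.06
Var(P) = 4.41,  Var(Q) = 0.96
ρ = 0.06 / √(4.41·0.96) ≈ 0.029

0.029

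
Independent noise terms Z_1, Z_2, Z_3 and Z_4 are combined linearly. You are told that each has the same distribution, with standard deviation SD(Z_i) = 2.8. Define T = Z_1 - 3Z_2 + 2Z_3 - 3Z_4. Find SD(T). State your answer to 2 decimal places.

13.43

var(Z_i) = (2.8)² = 7.84
By independence, var(T) = (1)²var(Z_1) + (-3)²var(Z_2) + (2)²var(Z_3) + (-3)²var(Z_4)
= (1)²·7.84 + (-3)²·7.84 + (2)²·7.84 + (-3)²·7.84 = 180.32
SD(T) = √180.32 ≈ 13.43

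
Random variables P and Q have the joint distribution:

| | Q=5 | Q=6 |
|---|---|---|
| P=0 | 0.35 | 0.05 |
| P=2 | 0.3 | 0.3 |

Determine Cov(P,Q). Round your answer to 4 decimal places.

E[P] = 1.2,  E[Q] = 5.35
E[PQ] = 6.6
Cov(P,Q) = E[PQ] − E[P]E[Q] = 6.6 − (1.2)(5.35) = 0.18

0.1800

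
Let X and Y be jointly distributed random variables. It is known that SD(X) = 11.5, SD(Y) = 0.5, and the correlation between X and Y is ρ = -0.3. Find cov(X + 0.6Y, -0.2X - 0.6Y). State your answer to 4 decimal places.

-25.2980

Var(X) = (11.5)² = 132.25;  Var(Y) = (0.5)² = 0.25
cov(X,Y) = ρ·SD(X)·SD(Y) = -0.3·11.5·0.5 = -1.725
cov(X + 0.6Y, -0.2X - 0.6Y) = (1)(-0.2)Var(X) + (0.6)(-0.6)Var(Y) + [(1)(-0.6) + (0.6)(-0.2)]cov(X,Y)
= -0.2·132.25 + -0.36·0.25 + -0.72·-1.725 = -25.298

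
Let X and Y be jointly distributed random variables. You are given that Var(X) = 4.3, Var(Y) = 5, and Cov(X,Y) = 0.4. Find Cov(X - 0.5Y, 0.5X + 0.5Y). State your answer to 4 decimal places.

1.0000

Cov(X - 0.5Y, 0.5X + 0.5Y) = (1)(0.5)Var(X) + (-0.5)(0.5)Var(Y) + [(1)(0.5) + (-0.5)(0.5)]Cov(X,Y)
= 0.5·4.3 + -0.25·5 + 0.25·0.4 = 1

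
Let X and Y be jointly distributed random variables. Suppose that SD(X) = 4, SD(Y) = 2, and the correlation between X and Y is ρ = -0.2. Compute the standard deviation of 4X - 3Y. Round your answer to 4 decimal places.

Var(X) = (4)² = 16;  Var(Y) = (2)² = 4
Cov(X,Y) = ρ·SD(X)·SD(Y) = -0.2·4·2 = -1.6
Var(4X - 3Y) = (4)²·Var(X) + (-3)²·Var(Y) + 2·(4)·(-3)·Cov(X,Y)
= 16·16 + 9·4 + -24·-1.6 = 330.4
SD(4X - 3Y) = √330.4 ≈ 18.1769

18.1769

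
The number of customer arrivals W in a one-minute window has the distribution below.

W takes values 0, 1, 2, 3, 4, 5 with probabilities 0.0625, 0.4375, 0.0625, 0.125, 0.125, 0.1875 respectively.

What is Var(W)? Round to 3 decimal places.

2.859

E[W] = (0)(0.0625) + (1)(0.4375) + (2)(0.0625) + (3)(0.125) + (4)(0.125) + (5)(0.1875) = 2.375
E[W²] = (0)²(0.0625) + (1)²(0.4375) + (2)²(0.0625) + (3)²(0.125) + (4)²(0.125) + (5)²(0.1875) = 8.5
Var(W) = E[W²] − (E[W])² = 8.5 − (2.375)² = 2.859375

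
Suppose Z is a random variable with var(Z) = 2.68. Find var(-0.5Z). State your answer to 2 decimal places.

var(-0.5Z) = (-0.5)²·var(Z) = 0.25·2.68 = 0.67

0.67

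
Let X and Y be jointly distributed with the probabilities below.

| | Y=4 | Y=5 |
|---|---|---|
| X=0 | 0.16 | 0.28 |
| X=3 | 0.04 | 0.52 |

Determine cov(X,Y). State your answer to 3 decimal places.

E[X] = 1.68,  E[Y] = 4.8
E[XY] = 8.28
cov(X,Y) = E[XY] − E[X]E[Y] = 8.28 − (1.68)(4.8) = 0.216

0.216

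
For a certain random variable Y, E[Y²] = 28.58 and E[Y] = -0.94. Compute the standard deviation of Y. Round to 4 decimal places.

var(Y) = 28.58 − (-0.94)² = 27.6964
SD(Y) = √27.6964 ≈ 5.2627

5.2627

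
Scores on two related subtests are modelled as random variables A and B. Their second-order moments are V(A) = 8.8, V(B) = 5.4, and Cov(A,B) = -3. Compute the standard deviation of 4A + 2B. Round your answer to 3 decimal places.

V(4A + 2B) = (4)²·V(A) + (2)²·V(B) + 2·(4)·(2)·Cov(A,B)
= 16·8.8 + 4·5.4 + 16·-3 = 114.4
SD(4A + 2B) = √114.4 ≈ 10.696

10.696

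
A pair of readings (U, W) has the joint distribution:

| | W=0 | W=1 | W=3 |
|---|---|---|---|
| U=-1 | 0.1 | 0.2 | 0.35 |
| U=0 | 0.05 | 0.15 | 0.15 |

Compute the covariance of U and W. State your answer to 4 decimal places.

-0.0475

E[U] = -0.65,  E[W] = 1.85
E[UW] = -1.25
cov(U,W) = E[UW] − E[U]E[W] = -1.25 − (-0.65)(1.85) = -0.0475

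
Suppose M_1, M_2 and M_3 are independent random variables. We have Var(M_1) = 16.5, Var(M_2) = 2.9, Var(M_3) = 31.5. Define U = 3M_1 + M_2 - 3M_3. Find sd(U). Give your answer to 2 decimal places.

By independence, Var(U) = (3)²Var(M_1) + (1)²Var(M_2) + (-3)²Var(M_3)
= (3)²·16.5 + (1)²·2.9 + (-3)²·31.5 = 434.9
sd(U) = √434.9 ≈ 20.85

20.85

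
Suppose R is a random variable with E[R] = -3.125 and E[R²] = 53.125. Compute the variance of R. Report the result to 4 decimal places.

Var(R) = 53.125 − (-3.125)² = 43.359375

43.3594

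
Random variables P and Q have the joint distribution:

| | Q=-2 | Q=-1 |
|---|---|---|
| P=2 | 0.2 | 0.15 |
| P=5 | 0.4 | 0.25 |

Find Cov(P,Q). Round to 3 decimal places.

-0.030

E[P] = 3.95,  E[Q] = -1.6
E[PQ] = -6.35
Cov(P,Q) = E[PQ] − E[P]E[Q] = -6.35 − (3.95)(-1.6) = -0.03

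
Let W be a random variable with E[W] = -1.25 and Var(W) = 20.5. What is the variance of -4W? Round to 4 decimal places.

Var(-4W) = (-4)²·Var(W) = 16·20.5 = 328

328.0000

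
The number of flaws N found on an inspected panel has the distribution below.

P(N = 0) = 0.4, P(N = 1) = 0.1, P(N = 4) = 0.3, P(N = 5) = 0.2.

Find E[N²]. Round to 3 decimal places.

E[N²] = (0)²(0.4) + (1)²(0.1) + (4)²(0.3) + (5)²(0.2) = 9.9

9.900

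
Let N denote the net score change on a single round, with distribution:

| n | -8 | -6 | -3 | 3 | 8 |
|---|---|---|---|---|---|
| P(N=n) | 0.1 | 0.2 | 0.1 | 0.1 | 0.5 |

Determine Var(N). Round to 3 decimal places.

E[N] = (-8)(0.1) + (-6)(0.2) + (-3)(0.1) + (3)(0.1) + (8)(0.5) = 2
E[N²] = (-8)²(0.1) + (-6)²(0.2) + (-3)²(0.1) + (3)²(0.1) + (8)²(0.5) = 47.4
Var(N) = E[N²] − (E[N])² = 47.4 − (2)² = 43.4

43.400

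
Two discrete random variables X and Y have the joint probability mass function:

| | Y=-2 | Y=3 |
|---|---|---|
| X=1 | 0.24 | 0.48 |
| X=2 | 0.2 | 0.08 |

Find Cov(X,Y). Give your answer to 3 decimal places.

-0.384

E[X] = 1.28,  E[Y] = 0.8
E[XY] = 0.64
Cov(X,Y) = E[XY] − E[X]E[Y] = 0.64 − (1.28)(0.8) = -0.384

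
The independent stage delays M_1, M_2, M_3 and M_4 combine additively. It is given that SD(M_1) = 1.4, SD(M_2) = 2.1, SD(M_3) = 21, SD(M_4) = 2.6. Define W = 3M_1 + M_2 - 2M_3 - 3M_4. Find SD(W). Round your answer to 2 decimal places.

V(M_1) = 1.96, V(M_2) = 4.41, V(M_3) = 441, V(M_4) = 6.76
By independence, V(W) = (3)²V(M_1) + (1)²V(M_2) + (-2)²V(M_3) + (-3)²V(M_4)
= (3)²·1.96 + (1)²·4.41 + (-2)²·441 + (-3)²·6.76 = 1846.89
SD(W) = √1846.89 ≈ 42.98

42.98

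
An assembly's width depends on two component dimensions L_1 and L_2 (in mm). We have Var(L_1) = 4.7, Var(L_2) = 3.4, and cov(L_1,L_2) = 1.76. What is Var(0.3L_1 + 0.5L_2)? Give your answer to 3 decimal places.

1.801

Var(0.3L_1 + 0.5L_2) = (0.3)²·Var(L_1) + (0.5)²·Var(L_2) + 2·(0.3)·(0.5)·cov(L_1,L_2)
= 0.09·4.7 + 0.25·3.4 + 0.3·1.76 = 1.801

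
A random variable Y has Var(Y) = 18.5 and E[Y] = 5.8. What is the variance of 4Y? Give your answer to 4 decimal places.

Var(4Y) = (4)²·Var(Y) = 16·18.5 = 296

296.0000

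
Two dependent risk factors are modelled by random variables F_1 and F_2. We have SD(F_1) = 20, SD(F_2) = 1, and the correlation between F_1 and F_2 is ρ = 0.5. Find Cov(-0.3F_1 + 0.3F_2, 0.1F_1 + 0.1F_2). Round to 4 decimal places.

Var(F_1) = (20)² = 400;  Var(F_2) = (1)² = 1
Cov(F_1,F_2) = ρ·SD(F_1)·SD(F_2) = 0.5·20·1 = 10
Cov(-0.3F_1 + 0.3F_2, 0.1F_1 + 0.1F_2) = (-0.3)(0.1)Var(F_1) + (0.3)(0.1)Var(F_2) + [(-0.3)(0.1) + (0.3)(0.1)]Cov(F_1,F_2)
= -0.03·400 + 0.03·1 + 0·10 = -11.97

-11.9700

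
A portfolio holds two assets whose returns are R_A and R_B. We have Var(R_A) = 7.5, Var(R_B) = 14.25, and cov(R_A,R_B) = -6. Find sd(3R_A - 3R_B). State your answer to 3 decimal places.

Var(3R_A - 3R_B) = (3)²·Var(R_A) + (-3)²·Var(R_B) + 2·(3)·(-3)·cov(R_A,R_B)
= 9·7.5 + 9·14.25 + -18·-6 = 303.75
sd(3R_A - 3R_B) = √303.75 ≈ 17.428

17.428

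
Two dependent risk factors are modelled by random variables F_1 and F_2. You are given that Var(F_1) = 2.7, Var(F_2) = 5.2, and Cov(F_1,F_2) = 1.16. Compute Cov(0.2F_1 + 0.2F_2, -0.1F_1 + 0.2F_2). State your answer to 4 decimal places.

Cov(0.2F_1 + 0.2F_2, -0.1F_1 + 0.2F_2) = (0.2)(-0.1)Var(F_1) + (0.2)(0.2)Var(F_2) + [(0.2)(0.2) + (0.2)(-0.1)]Cov(F_1,F_2)
= -0.02·2.7 + 0.04·5.2 + 0.02·1.16 = 0.1772

0.1772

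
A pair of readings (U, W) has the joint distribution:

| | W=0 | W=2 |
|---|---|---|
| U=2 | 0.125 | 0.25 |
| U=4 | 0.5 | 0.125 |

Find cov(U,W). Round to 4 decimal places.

-0.4375

E[U] = 3.25,  E[W] = 0.75
E[UW] = 2
cov(U,W) = E[UW] − E[U]E[W] = 2 − (3.25)(0.75) = -0.4375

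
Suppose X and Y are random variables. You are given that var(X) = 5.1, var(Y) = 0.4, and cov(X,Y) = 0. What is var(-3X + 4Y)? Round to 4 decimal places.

var(-3X + 4Y) = (-3)²·var(X) + (4)²·var(Y) + 2·(-3)·(4)·cov(X,Y)
= 9·5.1 + 16·0.4 + -24·0 = 52.3

52.3000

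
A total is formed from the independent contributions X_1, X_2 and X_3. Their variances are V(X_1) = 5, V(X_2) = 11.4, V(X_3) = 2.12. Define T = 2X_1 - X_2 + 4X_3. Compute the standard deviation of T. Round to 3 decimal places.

8.082

By independence, V(T) = (2)²V(X_1) + (-1)²V(X_2) + (4)²V(X_3)
= (2)²·5 + (-1)²·11.4 + (4)²·2.12 = 65.32
σ(T) = √65.32 ≈ 8.082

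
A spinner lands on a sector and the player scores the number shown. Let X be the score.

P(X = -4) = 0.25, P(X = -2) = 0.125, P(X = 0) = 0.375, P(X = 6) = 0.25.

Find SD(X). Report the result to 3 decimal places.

E[X] = (-4)(0.25) + (-2)(0.125) + (0)(0.375) + (6)(0.25) = 0.25
E[X²] = (-4)²(0.25) + (-2)²(0.125) + (0)²(0.375) + (6)²(0.25) = 13.5
Var(X) = E[X²] − (E[X])² = 13.5 − (0.25)² = 13.4375
SD(X) = √13.4375 ≈ 3.666

3.666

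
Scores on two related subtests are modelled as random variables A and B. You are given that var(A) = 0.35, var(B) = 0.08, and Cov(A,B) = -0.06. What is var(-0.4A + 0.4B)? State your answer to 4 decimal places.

0.0880

var(-0.4A + 0.4B) = (-0.4)²·var(A) + (0.4)²·var(B) + 2·(-0.4)·(0.4)·Cov(A,B)
= 0.16·0.35 + 0.16·0.08 + -0.32·-0.06 = 0.088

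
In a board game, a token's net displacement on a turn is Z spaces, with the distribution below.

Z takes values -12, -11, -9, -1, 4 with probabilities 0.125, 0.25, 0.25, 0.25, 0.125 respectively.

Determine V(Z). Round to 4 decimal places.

31.6875

E[Z] = (-12)(0.125) + (-11)(0.25) + (-9)(0.25) + (-1)(0.25) + (4)(0.125) = -6.25
E[Z²] = (-12)²(0.125) + (-11)²(0.25) + (-9)²(0.25) + (-1)²(0.25) + (4)²(0.125) = 70.75
V(Z) = E[Z²] − (E[Z])² = 70.75 − (-6.25)² = 31.6875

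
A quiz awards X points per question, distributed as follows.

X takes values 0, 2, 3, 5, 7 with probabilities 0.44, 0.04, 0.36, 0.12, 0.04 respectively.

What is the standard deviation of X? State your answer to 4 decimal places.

2.0490

E[X] = (0)(0.44) + (2)(0.04) + (3)(0.36) + (5)(0.12) + (7)(0.04) = 2.04
E[X²] = (0)²(0.44) + (2)²(0.04) + (3)²(0.36) + (5)²(0.12) + (7)²(0.04) = 8.36
Var(X) = E[X²] − (E[X])² = 8.36 − (2.04)² = 4.1984
σ(X) = √4.1984 ≈ 2.0490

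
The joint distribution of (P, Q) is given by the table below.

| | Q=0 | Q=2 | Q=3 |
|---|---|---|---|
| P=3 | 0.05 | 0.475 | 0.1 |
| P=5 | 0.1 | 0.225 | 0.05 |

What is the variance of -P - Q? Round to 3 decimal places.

1.290

E[P] = 3.75,  E[Q] = 1.85,  E[PQ] = 6.75
var(P) = 15 − (3.75)² = 0.9375;  var(Q) = 4.15 − (1.85)² = 0.7275
cov(P,Q) = 6.75 − (3.75)(1.85) = -0.1875
var(-P - Q) = (-1)²·0.9375 + (-1)²·0.7275 + 2·(-1)·(-1)·-0.1875 = 1.29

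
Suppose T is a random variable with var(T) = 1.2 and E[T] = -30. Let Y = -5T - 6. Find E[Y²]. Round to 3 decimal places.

20766.000

E[-5T - 6] = -5·-30 − 6 = 144
var(-5T - 6) = (-5)²·1.2 = 30
E[Y²] = var(Y) + (E[Y])² = 30 + (144)² = 20766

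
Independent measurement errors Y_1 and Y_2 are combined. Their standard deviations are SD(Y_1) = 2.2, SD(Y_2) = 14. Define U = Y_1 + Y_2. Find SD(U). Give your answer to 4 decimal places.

14.1718

Var(Y_1) = 4.84, Var(Y_2) = 196
By independence, Var(U) = (1)²Var(Y_1) + (1)²Var(Y_2)
= (1)²·4.84 + (1)²·196 = 200.84
SD(U) = √200.84 ≈ 14.1718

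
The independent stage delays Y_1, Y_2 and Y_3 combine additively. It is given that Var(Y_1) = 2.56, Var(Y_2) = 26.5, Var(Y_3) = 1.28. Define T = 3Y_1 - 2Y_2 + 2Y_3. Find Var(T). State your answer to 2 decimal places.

134.16

By independence, Var(T) = (3)²Var(Y_1) + (-2)²Var(Y_2) + (2)²Var(Y_3)
= (3)²·2.56 + (-2)²·26.5 + (2)²·1.28 = 134.16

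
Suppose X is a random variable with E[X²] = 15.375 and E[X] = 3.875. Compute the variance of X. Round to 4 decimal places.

0.3594

Var(X) = 15.375 − (3.875)² = 0.359375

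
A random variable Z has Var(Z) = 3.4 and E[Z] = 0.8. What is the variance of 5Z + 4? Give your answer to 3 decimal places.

Var(5Z + 4) = (5)²·Var(Z) = 25·3.4 = 85

85.000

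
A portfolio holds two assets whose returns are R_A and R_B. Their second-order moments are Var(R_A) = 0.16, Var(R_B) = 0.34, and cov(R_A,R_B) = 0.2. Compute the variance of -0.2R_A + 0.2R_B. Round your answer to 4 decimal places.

0.0040

Var(-0.2R_A + 0.2R_B) = (-0.2)²·Var(R_A) + (0.2)²·Var(R_B) + 2·(-0.2)·(0.2)·cov(R_A,R_B)
= 0.04·0.16 + 0.04·0.34 + -0.08·0.2 = 0.004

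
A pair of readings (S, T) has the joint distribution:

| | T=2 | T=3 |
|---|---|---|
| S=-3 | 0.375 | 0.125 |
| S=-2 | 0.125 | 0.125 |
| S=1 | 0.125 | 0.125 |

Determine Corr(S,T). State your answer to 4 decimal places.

0.1969

E[S] = -1.75,  E[T] = 2.375
E[ST] = -4
cov(S,T) = E[ST] − E[S]E[T] = -4 − (-1.75)(2.375) = 0.15625
V(S) = 2.6875,  V(T) = 0.234375
ρ = 0.15625 / √(2.6875·0.234375) ≈ 0.1969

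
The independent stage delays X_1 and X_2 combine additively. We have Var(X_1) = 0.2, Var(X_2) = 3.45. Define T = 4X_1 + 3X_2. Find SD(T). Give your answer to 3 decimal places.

By independence, Var(T) = (4)²Var(X_1) + (3)²Var(X_2)
= (4)²·0.2 + (3)²·3.45 = 34.25
SD(T) = √34.25 ≈ 5.852

5.852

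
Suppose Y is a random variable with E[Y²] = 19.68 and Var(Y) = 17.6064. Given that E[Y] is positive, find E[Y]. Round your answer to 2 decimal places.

1.44

(E[Y])² = E[Y²] − Var(Y) = 19.68 − 17.6064 = 2.0736
E[Y] = √2.0736 = 1.44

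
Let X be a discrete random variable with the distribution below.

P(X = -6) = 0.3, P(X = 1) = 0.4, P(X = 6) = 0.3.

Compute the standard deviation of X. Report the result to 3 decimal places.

4.673

E[X] = (-6)(0.3) + (1)(0.4) + (6)(0.3) = 0.4
E[X²] = (-6)²(0.3) + (1)²(0.4) + (6)²(0.3) = 22
var(X) = E[X²] − (E[X])² = 22 − (0.4)² = 21.84
sd(X) = √21.84 ≈ 4.673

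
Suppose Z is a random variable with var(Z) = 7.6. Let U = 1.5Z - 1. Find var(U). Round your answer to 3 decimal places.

17.100

var(1.5Z - 1) = (1.5)²·var(Z) = 2.25·7.6 = 17.1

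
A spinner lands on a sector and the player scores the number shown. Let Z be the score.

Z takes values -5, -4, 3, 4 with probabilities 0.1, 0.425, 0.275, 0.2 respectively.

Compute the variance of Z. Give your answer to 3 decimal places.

E[Z] = (-5)(0.1) + (-4)(0.425) + (3)(0.275) + (4)(0.2) = -0.575
E[Z²] = (-5)²(0.1) + (-4)²(0.425) + (3)²(0.275) + (4)²(0.2) = 14.975
V(Z) = E[Z²] − (E[Z])² = 14.975 − (-0.575)² = 14.644375

14.644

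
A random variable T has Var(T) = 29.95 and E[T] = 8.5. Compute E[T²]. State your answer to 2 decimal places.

E[T²] = Var(T) + (E[T])² = 29.95 + (8.5)² = 102.2

102.20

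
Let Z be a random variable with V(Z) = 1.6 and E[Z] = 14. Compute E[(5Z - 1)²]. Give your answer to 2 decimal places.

4801.00

E[5Z - 1] = 5·14 − 1 = 69
V(5Z - 1) = (5)²·1.6 = 40
E[(5Z - 1)²] = V((5Z - 1)) + (E[(5Z - 1)])² = 40 + (69)² = 4801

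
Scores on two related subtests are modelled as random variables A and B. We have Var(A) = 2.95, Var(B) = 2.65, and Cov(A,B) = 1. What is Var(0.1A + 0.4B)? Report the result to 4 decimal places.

Var(0.1A + 0.4B) = (0.1)²·Var(A) + (0.4)²·Var(B) + 2·(0.1)·(0.4)·Cov(A,B)
= 0.01·2.95 + 0.16·2.65 + 0.08·1 = 0.5335

0.5335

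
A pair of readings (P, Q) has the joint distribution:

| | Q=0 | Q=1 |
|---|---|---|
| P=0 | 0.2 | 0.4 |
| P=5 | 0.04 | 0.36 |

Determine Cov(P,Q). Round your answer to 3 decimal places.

E[P] = 2,  E[Q] = 0.76
E[PQ] = 1.8
Cov(P,Q) = E[PQ] − E[P]E[Q] = 1.8 − (2)(0.76) = 0.28

0.280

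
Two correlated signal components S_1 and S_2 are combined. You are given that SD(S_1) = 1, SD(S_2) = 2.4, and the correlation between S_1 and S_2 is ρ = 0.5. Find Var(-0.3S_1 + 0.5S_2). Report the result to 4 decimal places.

Var(S_1) = (1)² = 1;  Var(S_2) = (2.4)² = 5.76
Cov(S_1,S_2) = ρ·SD(S_1)·SD(S_2) = 0.5·1·2.4 = 1.2
Var(-0.3S_1 + 0.5S_2) = (-0.3)²·Var(S_1) + (0.5)²·Var(S_2) + 2·(-0.3)·(0.5)·Cov(S_1,S_2)
= 0.09·1 + 0.25·5.76 + -0.3·1.2 = 1.17

1.1700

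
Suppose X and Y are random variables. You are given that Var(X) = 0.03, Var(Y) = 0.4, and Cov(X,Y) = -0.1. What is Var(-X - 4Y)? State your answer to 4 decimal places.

5.6300

Var(-X - 4Y) = (-1)²·Var(X) + (-4)²·Var(Y) + 2·(-1)·(-4)·Cov(X,Y)
= 1·0.03 + 16·0.4 + 8·-0.1 = 5.63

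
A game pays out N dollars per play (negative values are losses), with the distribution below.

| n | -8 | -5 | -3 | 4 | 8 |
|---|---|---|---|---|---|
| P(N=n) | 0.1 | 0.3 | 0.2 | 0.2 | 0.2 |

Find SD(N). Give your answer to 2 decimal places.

5.61

E[N] = (-8)(0.1) + (-5)(0.3) + (-3)(0.2) + (4)(0.2) + (8)(0.2) = -0.5
E[N²] = (-8)²(0.1) + (-5)²(0.3) + (-3)²(0.2) + (4)²(0.2) + (8)²(0.2) = 31.7
var(N) = E[N²] − (E[N])² = 31.7 − (-0.5)² = 31.45
SD(N) = √31.45 ≈ 5.61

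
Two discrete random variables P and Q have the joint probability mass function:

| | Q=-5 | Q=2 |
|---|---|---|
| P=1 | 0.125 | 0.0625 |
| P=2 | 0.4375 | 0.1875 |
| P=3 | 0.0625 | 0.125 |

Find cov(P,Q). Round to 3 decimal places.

0.438

E[P] = 2,  E[Q] = -2.375
E[PQ] = -4.3125
cov(P,Q) = E[PQ] − E[P]E[Q] = -4.3125 − (2)(-2.375) = 0.4375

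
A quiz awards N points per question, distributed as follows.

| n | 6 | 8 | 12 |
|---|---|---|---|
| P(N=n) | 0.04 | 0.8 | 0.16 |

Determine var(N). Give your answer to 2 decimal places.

2.41

E[N] = (6)(0.04) + (8)(0.8) + (12)(0.16) = 8.56
E[N²] = (6)²(0.04) + (8)²(0.8) + (12)²(0.16) = 75.68
var(N) = E[N²] − (E[N])² = 75.68 − (8.56)² = 2.4064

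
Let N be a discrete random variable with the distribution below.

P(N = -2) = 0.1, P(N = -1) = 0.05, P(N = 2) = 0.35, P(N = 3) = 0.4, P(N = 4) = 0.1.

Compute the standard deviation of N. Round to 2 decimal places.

E[N] = (-2)(0.1) + (-1)(0.05) + (2)(0.35) + (3)(0.4) + (4)(0.1) = 2.05
E[N²] = (-2)²(0.1) + (-1)²(0.05) + (2)²(0.35) + (3)²(0.4) + (4)²(0.1) = 7.05
Var(N) = E[N²] − (E[N])² = 7.05 − (2.05)² = 2.8475
σ(N) = √2.8475 ≈ 1.69

1.69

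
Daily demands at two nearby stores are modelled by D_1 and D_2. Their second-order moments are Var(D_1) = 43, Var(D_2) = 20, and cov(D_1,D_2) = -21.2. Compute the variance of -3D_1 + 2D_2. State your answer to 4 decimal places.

721.4000

Var(-3D_1 + 2D_2) = (-3)²·Var(D_1) + (2)²·Var(D_2) + 2·(-3)·(2)·cov(D_1,D_2)
= 9·43 + 4·20 + -12·-21.2 = 721.4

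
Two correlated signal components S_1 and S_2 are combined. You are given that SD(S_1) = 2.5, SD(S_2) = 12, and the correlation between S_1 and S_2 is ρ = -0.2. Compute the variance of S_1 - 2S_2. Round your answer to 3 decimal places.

606.250

V(S_1) = (2.5)² = 6.25;  V(S_2) = (12)² = 144
Cov(S_1,S_2) = ρ·SD(S_1)·SD(S_2) = -0.2·2.5·12 = -6
V(S_1 - 2S_2) = (1)²·V(S_1) + (-2)²·V(S_2) + 2·(1)·(-2)·Cov(S_1,S_2)
= 1·6.25 + 4·144 + -4·-6 = 606.25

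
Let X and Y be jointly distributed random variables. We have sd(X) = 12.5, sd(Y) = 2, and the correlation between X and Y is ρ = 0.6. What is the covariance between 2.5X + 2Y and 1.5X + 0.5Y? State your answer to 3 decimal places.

653.688

Var(X) = (12.5)² = 156.25;  Var(Y) = (2)² = 4
Cov(X,Y) = ρ·sd(X)·sd(Y) = 0.6·12.5·2 = 15
Cov(2.5X + 2Y, 1.5X + 0.5Y) = (2.5)(1.5)Var(X) + (2)(0.5)Var(Y) + [(2.5)(0.5) + (2)(1.5)]Cov(X,Y)
= 3.75·156.25 + 1·4 + 4.25·15 = 653.6875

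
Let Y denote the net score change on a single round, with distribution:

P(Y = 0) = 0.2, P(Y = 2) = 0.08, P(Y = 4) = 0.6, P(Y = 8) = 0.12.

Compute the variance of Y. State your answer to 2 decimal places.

E[Y] = (0)(0.2) + (2)(0.08) + (4)(0.6) + (8)(0.12) = 3.52
E[Y²] = (0)²(0.2) + (2)²(0.08) + (4)²(0.6) + (8)²(0.12) = 17.6
V(Y) = E[Y²] − (E[Y])² = 17.6 − (3.52)² = 5.2096

5.21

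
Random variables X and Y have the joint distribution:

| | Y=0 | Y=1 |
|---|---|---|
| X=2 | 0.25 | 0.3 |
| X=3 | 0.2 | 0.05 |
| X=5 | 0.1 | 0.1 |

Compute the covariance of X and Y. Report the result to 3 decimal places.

E[X] = 2.85,  E[Y] = 0.45
E[XY] = 1.25
Cov(X,Y) = E[XY] − E[X]E[Y] = 1.25 − (2.85)(0.45) = -0.0325

-0.033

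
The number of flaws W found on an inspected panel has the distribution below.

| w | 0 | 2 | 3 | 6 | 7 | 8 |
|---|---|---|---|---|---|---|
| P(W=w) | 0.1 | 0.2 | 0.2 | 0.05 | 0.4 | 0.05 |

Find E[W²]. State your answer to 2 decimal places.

27.20

E[W²] = (0)²(0.1) + (2)²(0.2) + (3)²(0.2) + (6)²(0.05) + (7)²(0.4) + (8)²(0.05) = 27.2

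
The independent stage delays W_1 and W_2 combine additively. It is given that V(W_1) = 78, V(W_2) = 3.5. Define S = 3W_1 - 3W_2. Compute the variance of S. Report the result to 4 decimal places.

733.5000

By independence, V(S) = (3)²V(W_1) + (-3)²V(W_2)
= (3)²·78 + (-3)²·3.5 = 733.5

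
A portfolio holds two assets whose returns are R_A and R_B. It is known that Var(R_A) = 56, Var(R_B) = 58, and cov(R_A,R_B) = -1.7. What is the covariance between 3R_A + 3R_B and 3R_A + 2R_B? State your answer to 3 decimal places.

826.500

cov(3R_A + 3R_B, 3R_A + 2R_B) = (3)(3)Var(R_A) + (3)(2)Var(R_B) + [(3)(2) + (3)(3)]cov(R_A,R_B)
= 9·56 + 6·58 + 15·-1.7 = 826.5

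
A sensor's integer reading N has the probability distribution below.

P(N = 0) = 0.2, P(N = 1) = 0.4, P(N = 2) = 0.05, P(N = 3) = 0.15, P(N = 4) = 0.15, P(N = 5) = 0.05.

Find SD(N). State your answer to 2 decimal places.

E[N] = (0)(0.2) + (1)(0.4) + (2)(0.05) + (3)(0.15) + (4)(0.15) + (5)(0.05) = 1.8
E[N²] = (0)²(0.2) + (1)²(0.4) + (2)²(0.05) + (3)²(0.15) + (4)²(0.15) + (5)²(0.05) = 5.6
Var(N) = E[N²] − (E[N])² = 5.6 − (1.8)² = 2.36
SD(N) = √2.36 ≈ 1.54

1.54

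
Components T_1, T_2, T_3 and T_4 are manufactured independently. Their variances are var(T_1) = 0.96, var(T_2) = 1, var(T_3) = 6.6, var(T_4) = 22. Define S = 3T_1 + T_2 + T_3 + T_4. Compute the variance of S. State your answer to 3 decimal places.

By independence, var(S) = (3)²var(T_1) + (1)²var(T_2) + (1)²var(T_3) + (1)²var(T_4)
= (3)²·0.96 + (1)²·1 + (1)²·6.6 + (1)²·22 = 38.24

38.240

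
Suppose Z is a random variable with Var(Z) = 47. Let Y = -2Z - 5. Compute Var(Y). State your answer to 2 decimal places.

Var(-2Z - 5) = (-2)²·Var(Z) = 4·47 = 188

188.00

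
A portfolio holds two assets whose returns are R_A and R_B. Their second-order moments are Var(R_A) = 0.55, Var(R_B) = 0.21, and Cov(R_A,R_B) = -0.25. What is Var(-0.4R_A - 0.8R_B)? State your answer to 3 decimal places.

Var(-0.4R_A - 0.8R_B) = (-0.4)²·Var(R_A) + (-0.8)²·Var(R_B) + 2·(-0.4)·(-0.8)·Cov(R_A,R_B)
= 0.16·0.55 + 0.64·0.21 + 0.64·-0.25 = 0.0624

0.062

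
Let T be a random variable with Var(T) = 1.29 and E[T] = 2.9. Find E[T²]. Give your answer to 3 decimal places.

E[T²] = Var(T) + (E[T])² = 1.29 + (2.9)² = 9.7

9.700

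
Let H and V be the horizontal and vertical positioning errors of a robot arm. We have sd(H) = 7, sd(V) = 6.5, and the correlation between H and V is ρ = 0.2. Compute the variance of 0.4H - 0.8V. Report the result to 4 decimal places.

29.0560

Var(H) = (7)² = 49;  Var(V) = (6.5)² = 42.25
Cov(H,V) = ρ·sd(H)·sd(V) = 0.2·7·6.5 = 9.1
Var(0.4H - 0.8V) = (0.4)²·Var(H) + (-0.8)²·Var(V) + 2·(0.4)·(-0.8)·Cov(H,V)
= 0.16·49 + 0.64·42.25 + -0.64·9.1 = 29.056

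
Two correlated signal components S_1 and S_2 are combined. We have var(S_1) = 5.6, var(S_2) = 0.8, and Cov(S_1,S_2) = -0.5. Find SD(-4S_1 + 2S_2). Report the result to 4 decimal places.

var(-4S_1 + 2S_2) = (-4)²·var(S_1) + (2)²·var(S_2) + 2·(-4)·(2)·Cov(S_1,S_2)
= 16·5.6 + 4·0.8 + -16·-0.5 = 100.8
SD(-4S_1 + 2S_2) = √100.8 ≈ 10.0399

10.0399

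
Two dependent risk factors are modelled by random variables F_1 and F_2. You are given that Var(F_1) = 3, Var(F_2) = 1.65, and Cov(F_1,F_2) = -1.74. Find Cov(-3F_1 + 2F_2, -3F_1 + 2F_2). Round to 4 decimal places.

54.4800

Cov(-3F_1 + 2F_2, -3F_1 + 2F_2) = (-3)(-3)Var(F_1) + (2)(2)Var(F_2) + [(-3)(2) + (2)(-3)]Cov(F_1,F_2)
= 9·3 + 4·1.65 + -12·-1.74 = 54.48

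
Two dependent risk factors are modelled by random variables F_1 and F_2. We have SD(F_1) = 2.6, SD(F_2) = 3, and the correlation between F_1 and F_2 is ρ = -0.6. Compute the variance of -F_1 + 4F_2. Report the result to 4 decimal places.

188.2000

V(F_1) = (2.6)² = 6.76;  V(F_2) = (3)² = 9
cov(F_1,F_2) = ρ·SD(F_1)·SD(F_2) = -0.6·2.6·3 = -4.68
V(-F_1 + 4F_2) = (-1)²·V(F_1) + (4)²·V(F_2) + 2·(-1)·(4)·cov(F_1,F_2)
= 1·6.76 + 16·9 + -8·-4.68 = 188.2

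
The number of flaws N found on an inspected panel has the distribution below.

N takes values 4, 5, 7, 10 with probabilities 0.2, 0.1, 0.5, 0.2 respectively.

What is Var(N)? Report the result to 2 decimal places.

E[N] = (4)(0.2) + (5)(0.1) + (7)(0.5) + (10)(0.2) = 6.8
E[N²] = (4)²(0.2) + (5)²(0.1) + (7)²(0.5) + (10)²(0.2) = 50.2
Var(N) = E[N²] − (E[N])² = 50.2 − (6.8)² = 3.96

3.96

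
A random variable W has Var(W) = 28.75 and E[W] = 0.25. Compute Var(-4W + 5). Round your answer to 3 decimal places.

Var(-4W + 5) = (-4)²·Var(W) = 16·28.75 = 460

460.000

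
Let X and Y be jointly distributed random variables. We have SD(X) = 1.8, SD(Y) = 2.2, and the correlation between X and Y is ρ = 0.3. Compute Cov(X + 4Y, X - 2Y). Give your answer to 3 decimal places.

var(X) = (1.8)² = 3.24;  var(Y) = (2.2)² = 4.84
Cov(X,Y) = ρ·SD(X)·SD(Y) = 0.3·1.8·2.2 = 1.188
Cov(X + 4Y, X - 2Y) = (1)(1)var(X) + (4)(-2)var(Y) + [(1)(-2) + (4)(1)]Cov(X,Y)
= 1·3.24 + -8·4.84 + 2·1.188 = -33.104

-33.104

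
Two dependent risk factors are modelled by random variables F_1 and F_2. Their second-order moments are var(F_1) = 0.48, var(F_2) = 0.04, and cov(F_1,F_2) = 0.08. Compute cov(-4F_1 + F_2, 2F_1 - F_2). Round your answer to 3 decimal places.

-3.400

cov(-4F_1 + F_2, 2F_1 - F_2) = (-4)(2)var(F_1) + (1)(-1)var(F_2) + [(-4)(-1) + (1)(2)]cov(F_1,F_2)
= -8·0.48 + -1·0.04 + 6·0.08 = -3.4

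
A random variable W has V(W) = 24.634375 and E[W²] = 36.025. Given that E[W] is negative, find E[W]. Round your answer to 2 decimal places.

(E[W])² = E[W²] − V(W) = 36.025 − 24.634375 = 11.390625
E[W] = −√11.390625 = -3.375

-3.38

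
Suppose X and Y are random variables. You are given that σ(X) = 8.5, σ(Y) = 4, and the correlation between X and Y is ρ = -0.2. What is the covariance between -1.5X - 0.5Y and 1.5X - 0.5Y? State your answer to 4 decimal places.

-158.5625

V(X) = (8.5)² = 72.25;  V(Y) = (4)² = 16
Cov(X,Y) = ρ·σ(X)·σ(Y) = -0.2·8.5·4 = -6.8
Cov(-1.5X - 0.5Y, 1.5X - 0.5Y) = (-1.5)(1.5)V(X) + (-0.5)(-0.5)V(Y) + [(-1.5)(-0.5) + (-0.5)(1.5)]Cov(X,Y)
= -2.25·72.25 + 0.25·16 + 0·-6.8 = -158.5625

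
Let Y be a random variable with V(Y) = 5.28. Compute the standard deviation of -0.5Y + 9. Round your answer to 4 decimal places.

1.1489

V(-0.5Y + 9) = (-0.5)²·5.28 = 1.32
σ(-0.5Y + 9) = √1.32 ≈ 1.1489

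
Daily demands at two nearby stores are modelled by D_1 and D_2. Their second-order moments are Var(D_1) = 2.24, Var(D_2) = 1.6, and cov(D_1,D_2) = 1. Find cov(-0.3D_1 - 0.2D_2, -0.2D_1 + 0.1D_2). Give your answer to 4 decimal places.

cov(-0.3D_1 - 0.2D_2, -0.2D_1 + 0.1D_2) = (-0.3)(-0.2)Var(D_1) + (-0.2)(0.1)Var(D_2) + [(-0.3)(0.1) + (-0.2)(-0.2)]cov(D_1,D_2)
= 0.06·2.24 + -0.02·1.6 + 0.01·1 = 0.1124

0.1124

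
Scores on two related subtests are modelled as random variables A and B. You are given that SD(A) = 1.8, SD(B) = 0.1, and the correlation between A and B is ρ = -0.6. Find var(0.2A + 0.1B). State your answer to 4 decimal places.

0.1254

var(A) = (1.8)² = 3.24;  var(B) = (0.1)² = 0.01
Cov(A,B) = ρ·SD(A)·SD(B) = -0.6·1.8·0.1 = -0.108
var(0.2A + 0.1B) = (0.2)²·var(A) + (0.1)²·var(B) + 2·(0.2)·(0.1)·Cov(A,B)
= 0.04·3.24 + 0.01·0.01 + 0.04·-0.108 = 0.12538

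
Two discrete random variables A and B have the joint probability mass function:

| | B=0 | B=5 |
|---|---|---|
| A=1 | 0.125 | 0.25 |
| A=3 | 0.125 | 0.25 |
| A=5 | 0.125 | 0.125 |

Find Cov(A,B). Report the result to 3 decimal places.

E[A] = 2.75,  E[B] = 3.125
E[AB] = 8.125
Cov(A,B) = E[AB] − E[A]E[B] = 8.125 − (2.75)(3.125) = -0.46875

-0.469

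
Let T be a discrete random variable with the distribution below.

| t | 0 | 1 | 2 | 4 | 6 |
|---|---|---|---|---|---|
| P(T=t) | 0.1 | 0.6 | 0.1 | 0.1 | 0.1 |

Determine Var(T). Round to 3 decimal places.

2.960

E[T] = (0)(0.1) + (1)(0.6) + (2)(0.1) + (4)(0.1) + (6)(0.1) = 1.8
E[T²] = (0)²(0.1) + (1)²(0.6) + (2)²(0.1) + (4)²(0.1) + (6)²(0.1) = 6.2
Var(T) = E[T²] − (E[T])² = 6.2 − (1.8)² = 2.96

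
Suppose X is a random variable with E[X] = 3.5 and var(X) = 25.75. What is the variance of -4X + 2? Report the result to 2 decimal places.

var(-4X + 2) = (-4)²·var(X) = 16·25.75 = 412

412.00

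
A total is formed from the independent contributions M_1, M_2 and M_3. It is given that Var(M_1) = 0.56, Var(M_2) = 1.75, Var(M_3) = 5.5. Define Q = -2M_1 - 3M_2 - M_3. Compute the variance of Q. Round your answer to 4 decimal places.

By independence, Var(Q) = (-2)²Var(M_1) + (-3)²Var(M_2) + (-1)²Var(M_3)
= (-2)²·0.56 + (-3)²·1.75 + (-1)²·5.5 = 23.49

23.4900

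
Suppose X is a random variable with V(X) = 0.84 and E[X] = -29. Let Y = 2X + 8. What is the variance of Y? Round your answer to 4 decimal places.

V(2X + 8) = (2)²·V(X) = 4·0.84 = 3.36

3.3600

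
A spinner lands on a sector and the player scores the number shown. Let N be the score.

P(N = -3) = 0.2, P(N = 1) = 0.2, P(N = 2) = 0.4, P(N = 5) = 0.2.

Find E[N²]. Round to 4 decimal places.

8.6000

E[N²] = (-3)²(0.2) + (1)²(0.2) + (2)²(0.4) + (5)²(0.2) = 8.6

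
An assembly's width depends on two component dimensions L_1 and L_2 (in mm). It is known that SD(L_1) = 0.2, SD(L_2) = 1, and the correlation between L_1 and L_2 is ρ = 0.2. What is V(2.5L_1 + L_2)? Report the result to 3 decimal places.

V(L_1) = (0.2)² = 0.04;  V(L_2) = (1)² = 1
cov(L_1,L_2) = ρ·SD(L_1)·SD(L_2) = 0.2·0.2·1 = 0.04
V(2.5L_1 + L_2) = (2.5)²·V(L_1) + (1)²·V(L_2) + 2·(2.5)·(1)·cov(L_1,L_2)
= 6.25·0.04 + 1·1 + 5·0.04 = 1.45

1.450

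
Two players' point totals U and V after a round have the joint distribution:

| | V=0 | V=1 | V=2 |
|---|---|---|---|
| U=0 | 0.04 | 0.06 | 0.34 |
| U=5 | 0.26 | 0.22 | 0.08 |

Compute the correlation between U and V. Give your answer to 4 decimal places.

E[U] = 2.8,  E[V] = 1.12
E[UV] = 1.9
cov(U,V) = E[UV] − E[U]E[V] = 1.9 − (2.8)(1.12) = -1.236
Var(U) = 6.16,  Var(V) = 0.7056
ρ = -1.236 / √(6.16·0.7056) ≈ -0.5929

-0.5929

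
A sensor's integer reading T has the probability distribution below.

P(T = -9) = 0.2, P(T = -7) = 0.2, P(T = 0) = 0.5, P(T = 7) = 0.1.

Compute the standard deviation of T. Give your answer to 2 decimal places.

E[T] = (-9)(0.2) + (-7)(0.2) + (0)(0.5) + (7)(0.1) = -2.5
E[T²] = (-9)²(0.2) + (-7)²(0.2) + (0)²(0.5) + (7)²(0.1) = 30.9
Var(T) = E[T²] − (E[T])² = 30.9 − (-2.5)² = 24.65
SD(T) = √24.65 ≈ 4.96

4.96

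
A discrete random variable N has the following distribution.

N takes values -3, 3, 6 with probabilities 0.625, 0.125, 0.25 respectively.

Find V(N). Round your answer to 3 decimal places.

15.750

E[N] = (-3)(0.625) + (3)(0.125) + (6)(0.25) = 0
E[N²] = (-3)²(0.625) + (3)²(0.125) + (6)²(0.25) = 15.75
V(N) = E[N²] − (E[N])² = 15.75 − (0)² = 15.75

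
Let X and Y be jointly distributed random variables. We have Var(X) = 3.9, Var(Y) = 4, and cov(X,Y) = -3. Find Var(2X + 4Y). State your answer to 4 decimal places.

31.6000

Var(2X + 4Y) = (2)²·Var(X) + (4)²·Var(Y) + 2·(2)·(4)·cov(X,Y)
= 4·3.9 + 16·4 + 16·-3 = 31.6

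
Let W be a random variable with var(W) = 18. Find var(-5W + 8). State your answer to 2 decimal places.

450.00

var(-5W + 8) = (-5)²·var(W) = 25·18 = 450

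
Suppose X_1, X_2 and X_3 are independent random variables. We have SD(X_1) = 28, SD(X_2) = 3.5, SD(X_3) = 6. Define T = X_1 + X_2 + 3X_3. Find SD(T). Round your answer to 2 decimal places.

33.47

var(X_1) = 784, var(X_2) = 12.25, var(X_3) = 36
By independence, var(T) = (1)²var(X_1) + (1)²var(X_2) + (3)²var(X_3)
= (1)²·784 + (1)²·12.25 + (3)²·36 = 1120.25
SD(T) = √1120.25 ≈ 33.47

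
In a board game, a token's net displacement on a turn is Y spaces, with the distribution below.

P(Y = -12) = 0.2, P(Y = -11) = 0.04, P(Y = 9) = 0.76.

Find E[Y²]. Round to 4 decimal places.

E[Y²] = (-12)²(0.2) + (-11)²(0.04) + (9)²(0.76) = 95.2

95.2000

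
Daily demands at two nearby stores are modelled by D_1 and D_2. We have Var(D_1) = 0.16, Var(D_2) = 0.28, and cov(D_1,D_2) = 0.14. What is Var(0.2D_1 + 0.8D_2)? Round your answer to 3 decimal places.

Var(0.2D_1 + 0.8D_2) = (0.2)²·Var(D_1) + (0.8)²·Var(D_2) + 2·(0.2)·(0.8)·cov(D_1,D_2)
= 0.04·0.16 + 0.64·0.28 + 0.32·0.14 = 0.2304

0.230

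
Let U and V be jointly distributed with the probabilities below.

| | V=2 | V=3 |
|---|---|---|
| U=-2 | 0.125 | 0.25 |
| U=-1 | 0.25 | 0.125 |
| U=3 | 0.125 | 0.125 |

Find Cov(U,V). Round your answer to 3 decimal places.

E[U] = -0.375,  E[V] = 2.5
E[UV] = -1
Cov(U,V) = E[UV] − E[U]E[V] = -1 − (-0.375)(2.5) = -0.0625

-0.063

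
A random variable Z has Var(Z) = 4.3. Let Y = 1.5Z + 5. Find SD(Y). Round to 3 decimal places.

Var(1.5Z + 5) = (1.5)²·4.3 = 9.675
SD(Y) = √9.675 ≈ 3.110

3.110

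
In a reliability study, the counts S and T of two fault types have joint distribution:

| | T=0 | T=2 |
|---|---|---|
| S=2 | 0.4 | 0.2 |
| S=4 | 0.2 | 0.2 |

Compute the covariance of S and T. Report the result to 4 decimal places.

E[S] = 2.8,  E[T] = 0.8
E[ST] = 2.4
cov(S,T) = E[ST] − E[S]E[T] = 2.4 − (2.8)(0.8) = 0.16

0.1600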